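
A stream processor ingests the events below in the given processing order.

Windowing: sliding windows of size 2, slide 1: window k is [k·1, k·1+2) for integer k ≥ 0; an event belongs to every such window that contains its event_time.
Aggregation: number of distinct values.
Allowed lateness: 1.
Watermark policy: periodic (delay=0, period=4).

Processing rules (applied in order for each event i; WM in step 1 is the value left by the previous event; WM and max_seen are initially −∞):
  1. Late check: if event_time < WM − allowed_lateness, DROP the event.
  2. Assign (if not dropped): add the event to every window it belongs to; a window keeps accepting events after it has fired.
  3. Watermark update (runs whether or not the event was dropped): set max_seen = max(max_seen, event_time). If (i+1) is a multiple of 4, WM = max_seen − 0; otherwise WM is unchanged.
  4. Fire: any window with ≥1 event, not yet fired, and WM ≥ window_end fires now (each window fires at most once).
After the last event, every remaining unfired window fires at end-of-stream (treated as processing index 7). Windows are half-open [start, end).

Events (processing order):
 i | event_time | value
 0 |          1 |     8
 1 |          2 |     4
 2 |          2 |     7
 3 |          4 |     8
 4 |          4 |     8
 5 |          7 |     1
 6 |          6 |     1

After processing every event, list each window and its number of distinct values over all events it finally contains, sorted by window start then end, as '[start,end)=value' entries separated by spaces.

[0,2)=1 [1,3)=3 [2,4)=2 [3,5)=1 [4,6)=1 [5,7)=1 [6,8)=1 [7,9)=1

i=0 t=1 v=8: → [1,3),[0,2); WM=−∞
i=1 t=2 v=4: → [2,4),[1,3); WM=−∞
i=2 t=2 v=7: → [2,4),[1,3); WM=−∞
i=3 t=4 v=8: → [4,6),[3,5); WM=4; [0,2) fires=1 [1,3) fires=3 [2,4) fires=2
i=4 t=4 v=8: → [4,6),[3,5); WM=4
i=5 t=7 v=1: → [7,9),[6,8); WM=4
i=6 t=6 v=1: → [6,8),[5,7); WM=4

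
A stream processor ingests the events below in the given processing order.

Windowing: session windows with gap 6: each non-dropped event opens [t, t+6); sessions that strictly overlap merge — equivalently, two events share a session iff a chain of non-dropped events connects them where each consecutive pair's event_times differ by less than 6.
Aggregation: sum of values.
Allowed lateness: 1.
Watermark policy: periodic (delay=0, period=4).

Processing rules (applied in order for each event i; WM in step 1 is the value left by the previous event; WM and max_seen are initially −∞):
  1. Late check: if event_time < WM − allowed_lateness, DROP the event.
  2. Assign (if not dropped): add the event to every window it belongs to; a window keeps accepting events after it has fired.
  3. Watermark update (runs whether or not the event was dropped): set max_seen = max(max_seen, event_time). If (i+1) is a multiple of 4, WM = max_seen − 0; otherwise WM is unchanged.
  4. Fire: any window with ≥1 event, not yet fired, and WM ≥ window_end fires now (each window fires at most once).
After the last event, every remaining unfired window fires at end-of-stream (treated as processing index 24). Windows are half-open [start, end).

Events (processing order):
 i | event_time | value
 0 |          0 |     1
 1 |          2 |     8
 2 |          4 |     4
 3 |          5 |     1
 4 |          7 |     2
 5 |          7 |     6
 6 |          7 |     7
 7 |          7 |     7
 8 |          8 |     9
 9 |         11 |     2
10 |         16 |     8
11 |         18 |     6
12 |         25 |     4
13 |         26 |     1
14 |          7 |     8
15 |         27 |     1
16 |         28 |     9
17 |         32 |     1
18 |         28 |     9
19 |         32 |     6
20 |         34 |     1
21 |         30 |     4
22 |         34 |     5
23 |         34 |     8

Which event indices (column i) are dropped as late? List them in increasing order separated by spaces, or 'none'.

14 21

i=0 t=0 v=1: → [0,6); WM=−∞
i=1 t=2 v=8: → [0,8); WM=−∞
i=2 t=4 v=4: → [0,10); WM=−∞
i=3 t=5 v=1: → [0,11); WM=5
i=4 t=7 v=2: → [0,13); WM=5
i=5 t=7 v=6: → [0,13); WM=5
i=6 t=7 v=7: → [0,13); WM=5
i=7 t=7 v=7: → [0,13); WM=7
i=8 t=8 v=9: → [0,14); WM=7
i=9 t=11 v=2: → [0,17); WM=7
i=10 t=16 v=8: → [0,22); WM=7
i=11 t=18 v=6: → [0,24); WM=18
i=12 t=25 v=4: → [25,31); WM=18
i=13 t=26 v=1: → [25,32); WM=18
i=14 t=7 v=8: DROP (t<18-1); WM=18
i=15 t=27 v=1: → [25,33); WM=27
i=16 t=28 v=9: → [25,34); WM=27
i=17 t=32 v=1: → [25,38); WM=27
i=18 t=28 v=9: → [25,38); WM=27
i=19 t=32 v=6: → [25,38); WM=32
i=20 t=34 v=1: → [25,40); WM=32
i=21 t=30 v=4: DROP (t<32-1); WM=32
i=22 t=34 v=5: → [25,40); WM=32
i=23 t=34 v=8: → [25,40); WM=34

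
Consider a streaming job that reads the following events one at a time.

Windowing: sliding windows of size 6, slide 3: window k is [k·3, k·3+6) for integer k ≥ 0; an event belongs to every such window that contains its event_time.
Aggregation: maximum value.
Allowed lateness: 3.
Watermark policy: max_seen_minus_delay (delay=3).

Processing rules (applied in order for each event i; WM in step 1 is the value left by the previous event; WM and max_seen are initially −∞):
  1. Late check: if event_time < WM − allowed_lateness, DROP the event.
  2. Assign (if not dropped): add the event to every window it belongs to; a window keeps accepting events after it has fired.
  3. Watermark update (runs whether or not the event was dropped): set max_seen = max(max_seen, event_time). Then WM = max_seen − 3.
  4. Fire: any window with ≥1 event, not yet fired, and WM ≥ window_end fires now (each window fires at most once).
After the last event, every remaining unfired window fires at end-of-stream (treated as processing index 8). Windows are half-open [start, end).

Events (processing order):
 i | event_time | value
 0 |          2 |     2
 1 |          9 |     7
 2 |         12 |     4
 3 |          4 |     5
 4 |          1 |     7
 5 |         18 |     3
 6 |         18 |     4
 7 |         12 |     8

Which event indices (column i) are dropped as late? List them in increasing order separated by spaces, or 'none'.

3 4

i=0 t=2 v=2: → [0,6); WM=-1
i=1 t=9 v=7: → [9,15),[6,12); WM=6; [0,6) fires=2
i=2 t=12 v=4: → [12,18),[9,15); WM=9
i=3 t=4 v=5: DROP (t<9-3); WM=9
i=4 t=1 v=7: DROP (t<9-3); WM=9
i=5 t=18 v=3: → [18,24),[15,21); WM=15; [6,12) fires=7 [9,15) fires=7
i=6 t=18 v=4: → [18,24),[15,21); WM=15
i=7 t=12 v=8: → [12,18),[9,15); WM=15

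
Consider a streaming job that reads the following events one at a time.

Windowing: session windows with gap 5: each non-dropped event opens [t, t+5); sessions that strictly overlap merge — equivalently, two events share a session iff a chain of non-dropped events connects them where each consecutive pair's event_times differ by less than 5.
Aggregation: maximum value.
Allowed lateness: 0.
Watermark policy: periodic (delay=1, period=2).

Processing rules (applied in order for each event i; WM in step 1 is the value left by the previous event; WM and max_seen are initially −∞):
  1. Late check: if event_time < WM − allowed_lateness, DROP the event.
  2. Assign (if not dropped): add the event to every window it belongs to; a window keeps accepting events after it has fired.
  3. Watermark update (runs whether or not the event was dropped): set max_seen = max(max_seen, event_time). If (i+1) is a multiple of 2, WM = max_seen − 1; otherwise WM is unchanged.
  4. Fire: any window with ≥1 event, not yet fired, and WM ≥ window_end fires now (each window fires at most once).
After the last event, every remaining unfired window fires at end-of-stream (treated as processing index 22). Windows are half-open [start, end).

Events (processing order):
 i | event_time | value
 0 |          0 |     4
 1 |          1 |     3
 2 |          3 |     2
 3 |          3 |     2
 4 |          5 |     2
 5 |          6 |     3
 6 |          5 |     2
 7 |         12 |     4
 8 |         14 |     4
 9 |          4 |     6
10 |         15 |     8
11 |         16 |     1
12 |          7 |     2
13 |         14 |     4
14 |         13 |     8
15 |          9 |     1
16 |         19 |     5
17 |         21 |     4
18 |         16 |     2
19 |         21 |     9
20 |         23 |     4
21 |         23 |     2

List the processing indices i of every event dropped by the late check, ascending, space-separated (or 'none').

i=0 t=0 v=4: → [0,5); WM=−∞
i=1 t=1 v=3: → [0,6); WM=0
i=2 t=3 v=2: → [0,8); WM=0
i=3 t=3 v=2: → [0,8); WM=2
i=4 t=5 v=2: → [0,10); WM=2
i=5 t=6 v=3: → [0,11); WM=5
i=6 t=5 v=2: → [0,11); WM=5
i=7 t=12 v=4: → [12,17); WM=11
i=8 t=14 v=4: → [12,19); WM=11
i=9 t=4 v=6: DROP (t<11-0); WM=13
i=10 t=15 v=8: → [12,20); WM=13
i=11 t=16 v=1: → [12,21); WM=15
i=12 t=7 v=2: DROP (t<15-0); WM=15
i=13 t=14 v=4: DROP (t<15-0); WM=15
i=14 t=13 v=8: DROP (t<15-0); WM=15
i=15 t=9 v=1: DROP (t<15-0); WM=15
i=16 t=19 v=5: → [12,24); WM=15
i=17 t=21 v=4: → [12,26); WM=20
i=18 t=16 v=2: DROP (t<20-0); WM=20
i=19 t=21 v=9: → [12,26); WM=20
i=20 t=23 v=4: → [12,28); WM=20
i=21 t=23 v=2: → [12,28); WM=22

9 12 13 14 15 18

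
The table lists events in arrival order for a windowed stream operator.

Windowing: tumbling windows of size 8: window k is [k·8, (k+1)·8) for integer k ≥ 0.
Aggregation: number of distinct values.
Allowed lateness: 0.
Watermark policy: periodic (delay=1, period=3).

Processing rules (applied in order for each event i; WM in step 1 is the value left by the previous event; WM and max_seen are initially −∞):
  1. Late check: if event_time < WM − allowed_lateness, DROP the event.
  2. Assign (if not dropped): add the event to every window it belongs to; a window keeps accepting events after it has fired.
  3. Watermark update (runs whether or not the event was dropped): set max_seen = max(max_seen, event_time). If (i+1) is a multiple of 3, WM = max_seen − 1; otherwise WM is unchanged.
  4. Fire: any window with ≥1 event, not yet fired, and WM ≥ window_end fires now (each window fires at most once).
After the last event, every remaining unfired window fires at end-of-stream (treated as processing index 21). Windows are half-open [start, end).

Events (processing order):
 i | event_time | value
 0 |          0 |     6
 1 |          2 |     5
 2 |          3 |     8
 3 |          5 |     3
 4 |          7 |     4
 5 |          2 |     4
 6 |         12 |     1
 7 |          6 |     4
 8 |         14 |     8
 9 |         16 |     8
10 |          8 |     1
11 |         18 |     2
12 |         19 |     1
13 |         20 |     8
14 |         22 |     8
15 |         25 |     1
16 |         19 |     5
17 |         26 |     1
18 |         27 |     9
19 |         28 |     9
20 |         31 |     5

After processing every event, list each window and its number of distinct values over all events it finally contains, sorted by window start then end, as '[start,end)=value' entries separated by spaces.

i=0 t=0 v=6: → [0,8); WM=−∞
i=1 t=2 v=5: → [0,8); WM=−∞
i=2 t=3 v=8: → [0,8); WM=2
i=3 t=5 v=3: → [0,8); WM=2
i=4 t=7 v=4: → [0,8); WM=2
i=5 t=2 v=4: → [0,8); WM=6
i=6 t=12 v=1: → [8,16); WM=6
i=7 t=6 v=4: → [0,8); WM=6
i=8 t=14 v=8: → [8,16); WM=13; [0,8) fires=5
i=9 t=16 v=8: → [16,24); WM=13
i=10 t=8 v=1: DROP (t<13-0); WM=13
i=11 t=18 v=2: → [16,24); WM=17; [8,16) fires=2
i=12 t=19 v=1: → [16,24); WM=17
i=13 t=20 v=8: → [16,24); WM=17
i=14 t=22 v=8: → [16,24); WM=21
i=15 t=25 v=1: → [24,32); WM=21
i=16 t=19 v=5: DROP (t<21-0); WM=21
i=17 t=26 v=1: → [24,32); WM=25; [16,24) fires=3
i=18 t=27 v=9: → [24,32); WM=25
i=19 t=28 v=9: → [24,32); WM=25
i=20 t=31 v=5: → [24,32); WM=30

[0,8)=5 [8,16)=2 [16,24)=3 [24,32)=3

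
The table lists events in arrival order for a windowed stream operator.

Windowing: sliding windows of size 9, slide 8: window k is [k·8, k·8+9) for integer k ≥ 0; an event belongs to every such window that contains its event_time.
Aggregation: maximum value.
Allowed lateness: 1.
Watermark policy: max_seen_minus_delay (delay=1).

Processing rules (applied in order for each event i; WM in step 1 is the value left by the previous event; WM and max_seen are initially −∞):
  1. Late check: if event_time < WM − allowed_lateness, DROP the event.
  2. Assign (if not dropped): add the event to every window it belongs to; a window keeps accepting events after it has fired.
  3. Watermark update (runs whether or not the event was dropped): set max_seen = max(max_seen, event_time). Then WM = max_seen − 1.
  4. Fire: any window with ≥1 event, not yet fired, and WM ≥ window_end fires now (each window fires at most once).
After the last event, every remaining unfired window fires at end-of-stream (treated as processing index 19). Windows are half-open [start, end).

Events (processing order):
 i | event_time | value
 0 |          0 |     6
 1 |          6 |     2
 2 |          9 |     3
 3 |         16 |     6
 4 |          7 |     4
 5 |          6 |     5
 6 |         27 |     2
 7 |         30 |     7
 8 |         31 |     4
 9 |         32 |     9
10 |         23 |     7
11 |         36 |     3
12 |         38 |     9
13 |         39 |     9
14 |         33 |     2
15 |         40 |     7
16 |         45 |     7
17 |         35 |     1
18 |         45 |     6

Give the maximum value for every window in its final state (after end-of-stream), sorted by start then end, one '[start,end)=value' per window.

i=0 t=0 v=6: → [0,9); WM=-1
i=1 t=6 v=2: → [0,9); WM=5
i=2 t=9 v=3: → [8,17); WM=8
i=3 t=16 v=6: → [16,25),[8,17); WM=15; [0,9) fires=6
i=4 t=7 v=4: DROP (t<15-1); WM=15
i=5 t=6 v=5: DROP (t<15-1); WM=15
i=6 t=27 v=2: → [24,33); WM=26; [8,17) fires=6 [16,25) fires=6
i=7 t=30 v=7: → [24,33); WM=29
i=8 t=31 v=4: → [24,33); WM=30
i=9 t=32 v=9: → [32,41),[24,33); WM=31
i=10 t=23 v=7: DROP (t<31-1); WM=31
i=11 t=36 v=3: → [32,41); WM=35; [24,33) fires=9
i=12 t=38 v=9: → [32,41); WM=37
i=13 t=39 v=9: → [32,41); WM=38
i=14 t=33 v=2: DROP (t<38-1); WM=38
i=15 t=40 v=7: → [40,49),[32,41); WM=39
i=16 t=45 v=7: → [40,49); WM=44; [32,41) fires=9
i=17 t=35 v=1: DROP (t<44-1); WM=44
i=18 t=45 v=6: → [40,49); WM=44

[0,9)=6 [8,17)=6 [16,25)=6 [24,33)=9 [32,41)=9 [40,49)=7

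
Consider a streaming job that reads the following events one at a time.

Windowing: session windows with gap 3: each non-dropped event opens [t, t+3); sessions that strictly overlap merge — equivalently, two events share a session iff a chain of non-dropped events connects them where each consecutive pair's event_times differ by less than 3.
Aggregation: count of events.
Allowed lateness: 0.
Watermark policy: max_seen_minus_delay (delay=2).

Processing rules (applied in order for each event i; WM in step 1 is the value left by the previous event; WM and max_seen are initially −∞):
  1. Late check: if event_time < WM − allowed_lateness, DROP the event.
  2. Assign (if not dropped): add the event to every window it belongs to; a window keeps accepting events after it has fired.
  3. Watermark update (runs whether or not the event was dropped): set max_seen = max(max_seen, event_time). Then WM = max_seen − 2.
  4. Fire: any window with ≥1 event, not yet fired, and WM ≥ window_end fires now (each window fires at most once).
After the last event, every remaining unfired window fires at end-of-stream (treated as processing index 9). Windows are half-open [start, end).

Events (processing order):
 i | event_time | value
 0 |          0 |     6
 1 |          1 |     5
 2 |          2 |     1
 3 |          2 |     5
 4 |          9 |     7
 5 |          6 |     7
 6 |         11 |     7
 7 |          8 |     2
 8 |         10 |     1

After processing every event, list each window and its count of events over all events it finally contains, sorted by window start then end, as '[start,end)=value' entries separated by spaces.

[0,5)=4 [9,14)=3

i=0 t=0 v=6: → [0,3); WM=-2
i=1 t=1 v=5: → [0,4); WM=-1
i=2 t=2 v=1: → [0,5); WM=0
i=3 t=2 v=5: → [0,5); WM=0
i=4 t=9 v=7: → [9,12); WM=7
i=5 t=6 v=7: DROP (t<7-0); WM=7
i=6 t=11 v=7: → [9,14); WM=9
i=7 t=8 v=2: DROP (t<9-0); WM=9
i=8 t=10 v=1: → [9,14); WM=9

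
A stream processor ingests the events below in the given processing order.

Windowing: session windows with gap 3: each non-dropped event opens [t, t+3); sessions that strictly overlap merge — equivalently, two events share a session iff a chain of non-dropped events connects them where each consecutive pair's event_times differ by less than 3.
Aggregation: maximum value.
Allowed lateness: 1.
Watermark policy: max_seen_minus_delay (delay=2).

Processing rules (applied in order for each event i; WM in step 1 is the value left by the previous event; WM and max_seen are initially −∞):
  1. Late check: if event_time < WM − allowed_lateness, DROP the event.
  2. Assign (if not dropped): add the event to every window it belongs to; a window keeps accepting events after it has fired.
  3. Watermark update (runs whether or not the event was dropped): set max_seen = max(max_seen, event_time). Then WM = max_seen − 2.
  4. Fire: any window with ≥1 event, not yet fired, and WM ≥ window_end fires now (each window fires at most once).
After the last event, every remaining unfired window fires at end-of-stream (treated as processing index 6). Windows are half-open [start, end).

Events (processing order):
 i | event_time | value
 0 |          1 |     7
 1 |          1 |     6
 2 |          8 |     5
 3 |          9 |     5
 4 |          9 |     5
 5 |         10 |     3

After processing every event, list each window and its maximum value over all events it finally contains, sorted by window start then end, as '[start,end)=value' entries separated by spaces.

i=0 t=1 v=7: → [1,4); WM=-1
i=1 t=1 v=6: → [1,4); WM=-1
i=2 t=8 v=5: → [8,11); WM=6
i=3 t=9 v=5: → [8,12); WM=7
i=4 t=9 v=5: → [8,12); WM=7
i=5 t=10 v=3: → [8,13); WM=8

[1,4)=7 [8,13)=5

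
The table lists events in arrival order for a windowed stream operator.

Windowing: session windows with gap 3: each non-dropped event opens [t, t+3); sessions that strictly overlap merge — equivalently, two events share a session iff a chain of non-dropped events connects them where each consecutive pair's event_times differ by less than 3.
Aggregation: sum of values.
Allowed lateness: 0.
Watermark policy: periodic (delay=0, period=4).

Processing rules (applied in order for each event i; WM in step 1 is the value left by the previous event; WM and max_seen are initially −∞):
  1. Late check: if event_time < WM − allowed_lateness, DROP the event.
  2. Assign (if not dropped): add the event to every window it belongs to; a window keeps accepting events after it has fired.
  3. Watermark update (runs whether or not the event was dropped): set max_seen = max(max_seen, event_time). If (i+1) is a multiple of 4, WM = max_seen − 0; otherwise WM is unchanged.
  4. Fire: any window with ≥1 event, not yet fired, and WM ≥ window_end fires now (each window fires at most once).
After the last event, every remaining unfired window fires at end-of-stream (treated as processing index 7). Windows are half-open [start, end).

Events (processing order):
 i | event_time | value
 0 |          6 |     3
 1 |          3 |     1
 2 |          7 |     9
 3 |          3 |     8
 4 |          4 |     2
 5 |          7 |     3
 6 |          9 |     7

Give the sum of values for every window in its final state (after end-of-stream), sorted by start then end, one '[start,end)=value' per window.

[3,6)=9 [6,12)=22

i=0 t=6 v=3: → [6,9); WM=−∞
i=1 t=3 v=1: → [3,6); WM=−∞
i=2 t=7 v=9: → [6,10); WM=−∞
i=3 t=3 v=8: → [3,6); WM=7
i=4 t=4 v=2: DROP (t<7-0); WM=7
i=5 t=7 v=3: → [6,10); WM=7
i=6 t=9 v=7: → [6,12); WM=7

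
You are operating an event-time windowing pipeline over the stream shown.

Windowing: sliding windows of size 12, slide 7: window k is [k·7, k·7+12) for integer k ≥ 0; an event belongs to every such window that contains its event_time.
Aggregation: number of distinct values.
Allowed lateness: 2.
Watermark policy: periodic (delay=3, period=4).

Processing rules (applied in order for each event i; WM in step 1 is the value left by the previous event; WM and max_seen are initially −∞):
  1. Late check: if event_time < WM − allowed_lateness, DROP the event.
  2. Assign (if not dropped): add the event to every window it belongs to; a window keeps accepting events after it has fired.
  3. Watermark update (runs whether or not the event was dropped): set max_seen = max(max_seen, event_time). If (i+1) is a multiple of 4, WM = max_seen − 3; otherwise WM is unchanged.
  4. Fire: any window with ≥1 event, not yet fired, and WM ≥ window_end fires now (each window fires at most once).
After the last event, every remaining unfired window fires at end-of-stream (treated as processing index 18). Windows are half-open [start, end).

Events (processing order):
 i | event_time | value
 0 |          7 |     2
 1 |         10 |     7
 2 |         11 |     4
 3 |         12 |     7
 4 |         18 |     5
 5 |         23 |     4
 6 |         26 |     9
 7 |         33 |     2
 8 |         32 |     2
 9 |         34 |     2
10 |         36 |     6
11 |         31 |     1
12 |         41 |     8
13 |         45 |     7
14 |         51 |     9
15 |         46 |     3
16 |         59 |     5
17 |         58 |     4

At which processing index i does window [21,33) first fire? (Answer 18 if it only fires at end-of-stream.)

i=0 t=7 v=2: → [7,19),[0,12); WM=−∞
i=1 t=10 v=7: → [7,19),[0,12); WM=−∞
i=2 t=11 v=4: → [7,19),[0,12); WM=−∞
i=3 t=12 v=7: → [7,19); WM=9
i=4 t=18 v=5: → [14,26),[7,19); WM=9
i=5 t=23 v=4: → [21,33),[14,26); WM=9
i=6 t=26 v=9: → [21,33); WM=9
i=7 t=33 v=2: → [28,40); WM=30; [0,12) fires=3 [7,19) fires=4 [14,26) fires=2
i=8 t=32 v=2: → [28,40),[21,33); WM=30
i=9 t=34 v=2: → [28,40); WM=30
i=10 t=36 v=6: → [35,47),[28,40); WM=30
i=11 t=31 v=1: → [28,40),[21,33); WM=33; [21,33) fires=4
i=12 t=41 v=8: → [35,47); WM=33
i=13 t=45 v=7: → [42,54),[35,47); WM=33
i=14 t=51 v=9: → [49,61),[42,54); WM=33
i=15 t=46 v=3: → [42,54),[35,47); WM=48; [28,40) fires=3 [35,47) fires=4
i=16 t=59 v=5: → [56,68),[49,61); WM=48
i=17 t=58 v=4: → [56,68),[49,61); WM=48

11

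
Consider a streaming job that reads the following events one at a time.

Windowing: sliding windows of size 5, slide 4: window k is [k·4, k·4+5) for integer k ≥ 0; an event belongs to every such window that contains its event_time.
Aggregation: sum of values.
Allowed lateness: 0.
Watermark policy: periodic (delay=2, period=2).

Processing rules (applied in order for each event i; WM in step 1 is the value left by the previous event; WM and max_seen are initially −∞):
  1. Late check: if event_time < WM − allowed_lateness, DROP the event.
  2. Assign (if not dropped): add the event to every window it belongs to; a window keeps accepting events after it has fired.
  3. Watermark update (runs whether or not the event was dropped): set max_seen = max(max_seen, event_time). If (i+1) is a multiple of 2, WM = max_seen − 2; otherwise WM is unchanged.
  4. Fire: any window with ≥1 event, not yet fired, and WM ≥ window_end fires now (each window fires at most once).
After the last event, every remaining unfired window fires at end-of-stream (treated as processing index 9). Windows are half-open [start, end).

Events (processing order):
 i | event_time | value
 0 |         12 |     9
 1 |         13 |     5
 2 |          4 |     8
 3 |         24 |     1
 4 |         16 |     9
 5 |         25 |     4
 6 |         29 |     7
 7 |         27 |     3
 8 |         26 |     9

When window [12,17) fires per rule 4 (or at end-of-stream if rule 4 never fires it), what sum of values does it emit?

i=0 t=12 v=9: → [12,17),[8,13); WM=−∞
i=1 t=13 v=5: → [12,17); WM=11
i=2 t=4 v=8: DROP (t<11-0); WM=11
i=3 t=24 v=1: → [24,29),[20,25); WM=22; [8,13) fires=9 [12,17) fires=14
i=4 t=16 v=9: DROP (t<22-0); WM=22
i=5 t=25 v=4: → [24,29); WM=23
i=6 t=29 v=7: → [28,33); WM=23
i=7 t=27 v=3: → [24,29); WM=27; [20,25) fires=1
i=8 t=26 v=9: DROP (t<27-0); WM=27

14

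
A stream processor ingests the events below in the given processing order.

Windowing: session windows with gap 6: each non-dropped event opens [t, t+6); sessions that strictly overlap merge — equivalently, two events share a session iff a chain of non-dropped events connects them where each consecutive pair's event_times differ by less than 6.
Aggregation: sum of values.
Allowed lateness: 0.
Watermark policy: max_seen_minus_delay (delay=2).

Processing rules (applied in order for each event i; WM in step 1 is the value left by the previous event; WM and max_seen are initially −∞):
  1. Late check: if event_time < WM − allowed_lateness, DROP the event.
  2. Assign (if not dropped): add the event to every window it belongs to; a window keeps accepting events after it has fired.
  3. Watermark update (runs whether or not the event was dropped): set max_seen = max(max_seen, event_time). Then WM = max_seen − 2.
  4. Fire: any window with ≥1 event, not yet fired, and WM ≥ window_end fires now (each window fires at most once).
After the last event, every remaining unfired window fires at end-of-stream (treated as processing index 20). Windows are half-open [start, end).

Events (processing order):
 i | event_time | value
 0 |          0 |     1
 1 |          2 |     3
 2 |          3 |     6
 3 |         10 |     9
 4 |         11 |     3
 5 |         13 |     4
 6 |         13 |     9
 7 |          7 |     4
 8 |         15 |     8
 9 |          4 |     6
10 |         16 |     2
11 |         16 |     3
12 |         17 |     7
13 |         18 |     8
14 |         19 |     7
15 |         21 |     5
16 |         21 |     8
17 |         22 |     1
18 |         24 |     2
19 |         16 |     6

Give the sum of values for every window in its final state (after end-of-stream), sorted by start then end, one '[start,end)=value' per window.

[0,9)=10 [10,30)=76

i=0 t=0 v=1: → [0,6); WM=-2
i=1 t=2 v=3: → [0,8); WM=0
i=2 t=3 v=6: → [0,9); WM=1
i=3 t=10 v=9: → [10,16); WM=8
i=4 t=11 v=3: → [10,17); WM=9
i=5 t=13 v=4: → [10,19); WM=11
i=6 t=13 v=9: → [10,19); WM=11
i=7 t=7 v=4: DROP (t<11-0); WM=11
i=8 t=15 v=8: → [10,21); WM=13
i=9 t=4 v=6: DROP (t<13-0); WM=13
i=10 t=16 v=2: → [10,22); WM=14
i=11 t=16 v=3: → [10,22); WM=14
i=12 t=17 v=7: → [10,23); WM=15
i=13 t=18 v=8: → [10,24); WM=16
i=14 t=19 v=7: → [10,25); WM=17
i=15 t=21 v=5: → [10,27); WM=19
i=16 t=21 v=8: → [10,27); WM=19
i=17 t=22 v=1: → [10,28); WM=20
i=18 t=24 v=2: → [10,30); WM=22
i=19 t=16 v=6: DROP (t<22-0); WM=22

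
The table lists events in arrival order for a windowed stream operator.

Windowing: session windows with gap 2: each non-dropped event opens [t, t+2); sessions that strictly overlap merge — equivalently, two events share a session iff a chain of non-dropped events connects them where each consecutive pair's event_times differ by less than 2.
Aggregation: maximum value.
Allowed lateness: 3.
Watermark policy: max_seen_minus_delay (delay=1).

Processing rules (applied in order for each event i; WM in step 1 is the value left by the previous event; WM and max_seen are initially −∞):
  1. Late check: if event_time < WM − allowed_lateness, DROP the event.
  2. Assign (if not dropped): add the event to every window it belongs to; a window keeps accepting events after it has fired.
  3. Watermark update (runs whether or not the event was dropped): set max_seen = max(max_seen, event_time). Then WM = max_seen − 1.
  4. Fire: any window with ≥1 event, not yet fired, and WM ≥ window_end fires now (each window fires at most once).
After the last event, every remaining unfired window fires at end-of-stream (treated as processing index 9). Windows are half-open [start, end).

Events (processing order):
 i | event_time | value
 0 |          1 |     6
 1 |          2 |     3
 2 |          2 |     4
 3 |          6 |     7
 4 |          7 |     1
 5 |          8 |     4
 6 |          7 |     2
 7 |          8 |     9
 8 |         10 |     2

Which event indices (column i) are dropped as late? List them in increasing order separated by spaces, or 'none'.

none

i=0 t=1 v=6: → [1,3); WM=0
i=1 t=2 v=3: → [1,4); WM=1
i=2 t=2 v=4: → [1,4); WM=1
i=3 t=6 v=7: → [6,8); WM=5
i=4 t=7 v=1: → [6,9); WM=6
i=5 t=8 v=4: → [6,10); WM=7
i=6 t=7 v=2: → [6,10); WM=7
i=7 t=8 v=9: → [6,10); WM=7
i=8 t=10 v=2: → [10,12); WM=9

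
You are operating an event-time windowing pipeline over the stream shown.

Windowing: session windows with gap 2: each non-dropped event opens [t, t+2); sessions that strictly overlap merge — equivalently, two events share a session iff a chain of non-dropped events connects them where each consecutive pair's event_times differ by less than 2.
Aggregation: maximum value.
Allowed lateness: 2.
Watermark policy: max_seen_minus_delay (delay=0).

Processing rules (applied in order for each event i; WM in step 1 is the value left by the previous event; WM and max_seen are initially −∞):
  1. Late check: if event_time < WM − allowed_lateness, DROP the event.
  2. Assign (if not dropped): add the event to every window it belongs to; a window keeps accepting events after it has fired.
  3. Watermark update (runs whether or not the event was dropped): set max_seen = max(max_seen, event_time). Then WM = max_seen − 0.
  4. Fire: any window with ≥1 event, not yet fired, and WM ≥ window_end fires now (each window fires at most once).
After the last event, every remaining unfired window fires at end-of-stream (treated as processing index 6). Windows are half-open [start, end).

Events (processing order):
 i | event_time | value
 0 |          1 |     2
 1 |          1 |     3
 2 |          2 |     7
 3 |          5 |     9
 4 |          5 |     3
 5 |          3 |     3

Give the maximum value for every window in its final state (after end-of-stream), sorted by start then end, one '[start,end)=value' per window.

i=0 t=1 v=2: → [1,3); WM=1
i=1 t=1 v=3: → [1,3); WM=1
i=2 t=2 v=7: → [1,4); WM=2
i=3 t=5 v=9: → [5,7); WM=5
i=4 t=5 v=3: → [5,7); WM=5
i=5 t=3 v=3: → [1,5); WM=5

[1,5)=7 [5,7)=9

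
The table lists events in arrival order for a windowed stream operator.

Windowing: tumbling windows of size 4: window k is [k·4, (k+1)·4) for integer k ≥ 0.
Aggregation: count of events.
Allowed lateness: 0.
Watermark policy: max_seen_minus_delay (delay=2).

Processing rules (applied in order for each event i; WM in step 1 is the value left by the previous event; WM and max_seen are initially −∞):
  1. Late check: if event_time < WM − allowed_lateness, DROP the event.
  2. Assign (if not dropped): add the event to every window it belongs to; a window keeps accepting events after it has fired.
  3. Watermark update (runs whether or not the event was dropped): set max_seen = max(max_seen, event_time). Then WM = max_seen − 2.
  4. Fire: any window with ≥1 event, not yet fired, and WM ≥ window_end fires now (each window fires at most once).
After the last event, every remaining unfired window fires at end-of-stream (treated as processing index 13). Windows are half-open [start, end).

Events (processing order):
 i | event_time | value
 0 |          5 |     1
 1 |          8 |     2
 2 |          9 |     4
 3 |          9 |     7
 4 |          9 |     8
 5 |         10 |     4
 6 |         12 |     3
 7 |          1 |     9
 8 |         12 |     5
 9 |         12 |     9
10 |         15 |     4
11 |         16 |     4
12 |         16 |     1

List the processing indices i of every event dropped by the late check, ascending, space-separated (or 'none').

i=0 t=5 v=1: → [4,8); WM=3
i=1 t=8 v=2: → [8,12); WM=6
i=2 t=9 v=4: → [8,12); WM=7
i=3 t=9 v=7: → [8,12); WM=7
i=4 t=9 v=8: → [8,12); WM=7
i=5 t=10 v=4: → [8,12); WM=8; [4,8) fires=1
i=6 t=12 v=3: → [12,16); WM=10
i=7 t=1 v=9: DROP (t<10-0); WM=10
i=8 t=12 v=5: → [12,16); WM=10
i=9 t=12 v=9: → [12,16); WM=10
i=10 t=15 v=4: → [12,16); WM=13; [8,12) fires=5
i=11 t=16 v=4: → [16,20); WM=14
i=12 t=16 v=1: → [16,20); WM=14

7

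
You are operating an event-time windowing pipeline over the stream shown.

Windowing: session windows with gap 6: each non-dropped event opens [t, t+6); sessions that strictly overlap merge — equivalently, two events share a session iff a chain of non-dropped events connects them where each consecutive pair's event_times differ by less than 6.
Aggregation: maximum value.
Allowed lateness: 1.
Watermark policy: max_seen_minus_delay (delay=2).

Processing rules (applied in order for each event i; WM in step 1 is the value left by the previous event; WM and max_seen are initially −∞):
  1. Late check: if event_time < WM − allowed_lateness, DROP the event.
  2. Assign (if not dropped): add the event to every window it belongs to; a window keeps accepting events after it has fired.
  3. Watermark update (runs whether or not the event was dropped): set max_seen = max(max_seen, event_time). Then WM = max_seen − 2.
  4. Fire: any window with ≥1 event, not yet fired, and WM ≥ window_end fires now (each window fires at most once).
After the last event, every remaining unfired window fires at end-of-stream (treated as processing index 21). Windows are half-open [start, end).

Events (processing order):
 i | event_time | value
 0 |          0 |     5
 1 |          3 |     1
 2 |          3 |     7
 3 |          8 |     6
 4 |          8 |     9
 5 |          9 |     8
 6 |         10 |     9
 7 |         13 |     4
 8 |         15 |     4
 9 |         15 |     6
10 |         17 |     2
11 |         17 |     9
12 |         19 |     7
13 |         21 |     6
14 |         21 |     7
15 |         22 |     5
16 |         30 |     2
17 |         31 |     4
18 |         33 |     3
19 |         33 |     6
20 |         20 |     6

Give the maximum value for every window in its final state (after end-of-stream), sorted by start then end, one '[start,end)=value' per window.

[0,28)=9 [30,39)=6

i=0 t=0 v=5: → [0,6); WM=-2
i=1 t=3 v=1: → [0,9); WM=1
i=2 t=3 v=7: → [0,9); WM=1
i=3 t=8 v=6: → [0,14); WM=6
i=4 t=8 v=9: → [0,14); WM=6
i=5 t=9 v=8: → [0,15); WM=7
i=6 t=10 v=9: → [0,16); WM=8
i=7 t=13 v=4: → [0,19); WM=11
i=8 t=15 v=4: → [0,21); WM=13
i=9 t=15 v=6: → [0,21); WM=13
i=10 t=17 v=2: → [0,23); WM=15
i=11 t=17 v=9: → [0,23); WM=15
i=12 t=19 v=7: → [0,25); WM=17
i=13 t=21 v=6: → [0,27); WM=19
i=14 t=21 v=7: → [0,27); WM=19
i=15 t=22 v=5: → [0,28); WM=20
i=16 t=30 v=2: → [30,36); WM=28
i=17 t=31 v=4: → [30,37); WM=29
i=18 t=33 v=3: → [30,39); WM=31
i=19 t=33 v=6: → [30,39); WM=31
i=20 t=20 v=6: DROP (t<31-1); WM=31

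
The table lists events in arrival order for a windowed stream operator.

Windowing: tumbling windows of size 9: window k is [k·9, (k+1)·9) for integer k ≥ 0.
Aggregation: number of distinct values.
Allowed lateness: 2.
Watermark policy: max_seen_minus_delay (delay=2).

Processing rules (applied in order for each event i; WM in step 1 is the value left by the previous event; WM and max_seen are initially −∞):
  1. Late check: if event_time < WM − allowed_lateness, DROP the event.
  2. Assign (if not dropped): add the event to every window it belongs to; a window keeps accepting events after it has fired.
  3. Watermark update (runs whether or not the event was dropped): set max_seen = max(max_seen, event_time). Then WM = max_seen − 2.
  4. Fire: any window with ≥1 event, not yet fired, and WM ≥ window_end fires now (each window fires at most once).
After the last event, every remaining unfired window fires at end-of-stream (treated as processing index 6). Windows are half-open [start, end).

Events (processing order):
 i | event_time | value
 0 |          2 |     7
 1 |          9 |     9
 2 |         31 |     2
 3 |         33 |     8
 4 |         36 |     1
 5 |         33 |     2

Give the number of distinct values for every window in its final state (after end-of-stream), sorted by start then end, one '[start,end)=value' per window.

i=0 t=2 v=7: → [0,9); WM=0
i=1 t=9 v=9: → [9,18); WM=7
i=2 t=31 v=2: → [27,36); WM=29; [0,9) fires=1 [9,18) fires=1
i=3 t=33 v=8: → [27,36); WM=31
i=4 t=36 v=1: → [36,45); WM=34
i=5 t=33 v=2: → [27,36); WM=34

[0,9)=1 [9,18)=1 [27,36)=2 [36,45)=1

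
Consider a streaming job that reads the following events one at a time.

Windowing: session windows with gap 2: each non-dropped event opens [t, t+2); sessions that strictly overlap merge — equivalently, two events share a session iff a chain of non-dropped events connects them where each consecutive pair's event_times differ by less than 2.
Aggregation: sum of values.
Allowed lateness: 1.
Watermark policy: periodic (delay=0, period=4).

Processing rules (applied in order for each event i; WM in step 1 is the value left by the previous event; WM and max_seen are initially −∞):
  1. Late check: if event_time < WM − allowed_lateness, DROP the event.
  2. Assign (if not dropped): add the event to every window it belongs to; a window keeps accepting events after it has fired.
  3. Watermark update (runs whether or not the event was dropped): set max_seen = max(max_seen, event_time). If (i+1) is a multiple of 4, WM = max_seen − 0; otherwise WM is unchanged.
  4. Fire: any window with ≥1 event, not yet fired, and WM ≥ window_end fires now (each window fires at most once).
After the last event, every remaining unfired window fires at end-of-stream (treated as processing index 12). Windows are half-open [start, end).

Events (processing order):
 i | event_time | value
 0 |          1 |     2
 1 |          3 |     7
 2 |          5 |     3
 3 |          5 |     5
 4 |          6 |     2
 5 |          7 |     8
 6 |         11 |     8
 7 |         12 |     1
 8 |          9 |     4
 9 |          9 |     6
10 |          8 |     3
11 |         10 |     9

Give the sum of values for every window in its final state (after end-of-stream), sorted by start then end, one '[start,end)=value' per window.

[1,3)=2 [3,5)=7 [5,9)=18 [11,14)=9

i=0 t=1 v=2: → [1,3); WM=−∞
i=1 t=3 v=7: → [3,5); WM=−∞
i=2 t=5 v=3: → [5,7); WM=−∞
i=3 t=5 v=5: → [5,7); WM=5
i=4 t=6 v=2: → [5,8); WM=5
i=5 t=7 v=8: → [5,9); WM=5
i=6 t=11 v=8: → [11,13); WM=5
i=7 t=12 v=1: → [11,14); WM=12
i=8 t=9 v=4: DROP (t<12-1); WM=12
i=9 t=9 v=6: DROP (t<12-1); WM=12
i=10 t=8 v=3: DROP (t<12-1); WM=12
i=11 t=10 v=9: DROP (t<12-1); WM=12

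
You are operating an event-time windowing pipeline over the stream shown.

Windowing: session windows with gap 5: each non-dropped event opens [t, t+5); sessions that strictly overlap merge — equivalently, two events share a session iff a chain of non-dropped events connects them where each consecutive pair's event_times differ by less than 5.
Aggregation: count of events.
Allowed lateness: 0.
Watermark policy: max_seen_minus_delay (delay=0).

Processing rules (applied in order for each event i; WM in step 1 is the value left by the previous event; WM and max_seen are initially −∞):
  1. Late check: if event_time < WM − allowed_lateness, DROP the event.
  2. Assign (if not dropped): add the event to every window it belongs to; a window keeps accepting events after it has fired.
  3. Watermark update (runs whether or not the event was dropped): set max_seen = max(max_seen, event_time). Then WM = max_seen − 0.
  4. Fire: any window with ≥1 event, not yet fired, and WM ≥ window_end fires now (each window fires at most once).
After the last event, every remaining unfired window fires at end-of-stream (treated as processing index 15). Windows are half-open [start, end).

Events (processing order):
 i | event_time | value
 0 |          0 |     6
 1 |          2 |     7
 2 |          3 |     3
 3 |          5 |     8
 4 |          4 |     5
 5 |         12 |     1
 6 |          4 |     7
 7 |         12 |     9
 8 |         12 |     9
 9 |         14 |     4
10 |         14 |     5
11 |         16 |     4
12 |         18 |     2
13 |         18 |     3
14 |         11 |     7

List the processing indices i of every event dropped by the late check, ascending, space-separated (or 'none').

i=0 t=0 v=6: → [0,5); WM=0
i=1 t=2 v=7: → [0,7); WM=2
i=2 t=3 v=3: → [0,8); WM=3
i=3 t=5 v=8: → [0,10); WM=5
i=4 t=4 v=5: DROP (t<5-0); WM=5
i=5 t=12 v=1: → [12,17); WM=12
i=6 t=4 v=7: DROP (t<12-0); WM=12
i=7 t=12 v=9: → [12,17); WM=12
i=8 t=12 v=9: → [12,17); WM=12
i=9 t=14 v=4: → [12,19); WM=14
i=10 t=14 v=5: → [12,19); WM=14
i=11 t=16 v=4: → [12,21); WM=16
i=12 t=18 v=2: → [12,23); WM=18
i=13 t=18 v=3: → [12,23); WM=18
i=14 t=11 v=7: DROP (t<18-0); WM=18

4 6 14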